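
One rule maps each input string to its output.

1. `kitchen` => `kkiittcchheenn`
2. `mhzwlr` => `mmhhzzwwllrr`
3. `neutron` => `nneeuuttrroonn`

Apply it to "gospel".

The pattern: double every character.
Applying that to "gospel" gives "ggoossppeell".

ggoossppeell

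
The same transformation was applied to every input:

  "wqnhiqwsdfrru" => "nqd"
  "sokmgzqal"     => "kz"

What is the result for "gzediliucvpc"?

elc

The transformation: delete the last 2 characters, then keep one character in every 3, starting at position 3 (positions 3rd, 6th, 9th, ...).
So "gzediliucvpc" becomes "elc".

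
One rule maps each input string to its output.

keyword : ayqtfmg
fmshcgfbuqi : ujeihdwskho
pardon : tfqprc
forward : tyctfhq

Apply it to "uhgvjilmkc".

ixlknomewj

Looking at the pairs, the operation is to move the first 2 characters to the end (rotate left by 2), then shift every letter 2 places forward in the alphabet (wrapping around).
Working it through for "uhgvjilmkc": intermediate "gvjilmkcuh", final "ixlknomewj".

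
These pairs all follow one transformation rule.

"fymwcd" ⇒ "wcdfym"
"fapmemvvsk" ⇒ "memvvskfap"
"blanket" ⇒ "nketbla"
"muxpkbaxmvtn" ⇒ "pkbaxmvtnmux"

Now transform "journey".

rneyjou

In each case the input is transformed by: move the first 3 characters to the end (rotate left by 3).
So "journey" becomes "rneyjou".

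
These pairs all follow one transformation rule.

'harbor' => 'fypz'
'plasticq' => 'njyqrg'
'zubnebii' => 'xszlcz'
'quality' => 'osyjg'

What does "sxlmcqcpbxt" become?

The pattern: shift every letter 2 places backward in the alphabet (wrapping around), then delete the last 2 characters.
For "sxlmcqcpbxt", step one produces "qvjkaoanzvr"; step two turns that into "qvjkaoanz".

qvjkaoanz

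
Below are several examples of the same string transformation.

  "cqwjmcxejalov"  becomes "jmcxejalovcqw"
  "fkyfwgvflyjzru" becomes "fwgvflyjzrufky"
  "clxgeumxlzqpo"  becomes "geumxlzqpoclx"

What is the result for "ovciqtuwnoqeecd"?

iqtuwnoqeecdovc

The rule is to move the first 3 characters to the end (rotate left by 3).
On "ovciqtuwnoqeecd" that produces "iqtuwnoqeecdovc".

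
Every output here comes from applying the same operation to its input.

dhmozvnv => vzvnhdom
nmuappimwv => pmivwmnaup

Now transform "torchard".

ahdrotcr

Looking at the pairs, the operation is to swap each adjacent pair of characters (1↔2, 3↔4, ...), then swap the front and back halves of the string.
Applying both steps to "torchard": "otcrahdr", then "ahdrotcr".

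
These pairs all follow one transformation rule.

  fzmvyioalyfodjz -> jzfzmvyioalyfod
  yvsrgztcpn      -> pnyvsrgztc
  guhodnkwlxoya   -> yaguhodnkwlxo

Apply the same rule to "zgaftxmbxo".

Each output is the input with this applied: move the last 2 characters to the front (rotate right by 2).
For "zgaftxmbxo" the result is "xozgaftxmb".

xozgaftxmb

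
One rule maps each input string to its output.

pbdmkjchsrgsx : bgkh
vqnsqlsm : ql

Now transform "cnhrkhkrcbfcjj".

Rule — take characters alternately from the front and the back (1st, last, 2nd, 2nd-last, ...), then keep one character in every 3, starting at position 3 (positions 3rd, 6th, 9th, ...).
On "cnhrkhkrcbfcjj": the first step gives "cjnjhcrfkbhckr", and the second then gives "nckc".
(Check on "vqnsqlsm": → "vmqsnlsq" → "ql" ✓)

nckc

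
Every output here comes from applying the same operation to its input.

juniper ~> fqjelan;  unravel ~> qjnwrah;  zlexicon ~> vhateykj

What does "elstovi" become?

ahopkre

Rule — shift every letter 4 places backward in the alphabet (wrapping around).
On "elstovi" that produces "ahopkre".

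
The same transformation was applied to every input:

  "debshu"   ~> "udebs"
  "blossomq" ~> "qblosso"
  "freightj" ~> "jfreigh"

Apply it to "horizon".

Looking at the pairs, the operation is to move the last character to the front, then delete the last character.
For "horizon", step one produces "nhorizo"; step two turns that into "nhoriz".

nhoriz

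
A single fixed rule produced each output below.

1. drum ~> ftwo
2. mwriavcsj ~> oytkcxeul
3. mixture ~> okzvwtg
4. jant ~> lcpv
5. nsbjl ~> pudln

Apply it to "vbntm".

xdpvo

The rule is to shift every letter 2 places forward in the alphabet (wrapping around).
So "vbntm" becomes "xdpvo".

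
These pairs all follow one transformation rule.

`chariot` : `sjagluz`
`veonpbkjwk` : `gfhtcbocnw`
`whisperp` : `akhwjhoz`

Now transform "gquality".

msdalqyi

Rule — shift every letter 8 places backward in the alphabet (wrapping around), then move the first 2 characters to the end (rotate left by 2).
For "gquality", step one produces "yimsdalq"; step two turns that into "msdalqyi".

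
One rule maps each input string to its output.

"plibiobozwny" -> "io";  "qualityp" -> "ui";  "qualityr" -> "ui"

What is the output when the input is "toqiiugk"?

The rule is to keep one character in every 3, starting at position 2 (positions 2nd, 5th, 8th, ...), then keep only the vowels.
Applying both steps to "toqiiugk": "oik", then "oi".

oi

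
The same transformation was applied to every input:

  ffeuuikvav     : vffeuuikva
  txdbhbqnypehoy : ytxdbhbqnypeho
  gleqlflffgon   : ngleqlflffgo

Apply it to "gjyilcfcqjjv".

Looking at the pairs, the operation is to move the last character to the front.
Applying that to "gjyilcfcqjjv" gives "vgjyilcfcqjj".

vgjyilcfcqjj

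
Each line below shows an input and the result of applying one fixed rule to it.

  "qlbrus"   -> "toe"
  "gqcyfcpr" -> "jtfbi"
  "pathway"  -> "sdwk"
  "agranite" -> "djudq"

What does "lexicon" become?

The pattern: delete the last 3 characters, then shift every letter 3 places forward in the alphabet (wrapping around).
On "lexicon": the first step gives "lexi", and the second then gives "ohal".
(Check on "qlbrus": → "qlb" → "toe" ✓)

ohal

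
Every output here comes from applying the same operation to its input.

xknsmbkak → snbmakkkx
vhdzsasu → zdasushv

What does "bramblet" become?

malbterb

What's happening: swap each adjacent pair of characters (1↔2, 3↔4, ...), then move the first 2 characters to the end (rotate left by 2).
Doing the same to "bramblet": "malbterb".
(Check on "vhdzsasu": → "hvzdasus" → "zdasushv" ✓)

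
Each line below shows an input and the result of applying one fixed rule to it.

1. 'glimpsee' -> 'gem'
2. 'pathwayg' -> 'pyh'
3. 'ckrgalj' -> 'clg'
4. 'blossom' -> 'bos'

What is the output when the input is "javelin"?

Each output is the input with this applied: take characters alternately from the front and the back (1st, last, 2nd, 2nd-last, ...), then keep one character in every 3, starting at position 1 (positions 1st, 4th, 7th, ...).
On "javelin": the first step gives "jnaivle", and the second then gives "jie".

jie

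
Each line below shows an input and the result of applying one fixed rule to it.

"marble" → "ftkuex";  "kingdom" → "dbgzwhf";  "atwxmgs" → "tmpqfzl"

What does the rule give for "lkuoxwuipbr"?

Each output is the input with this applied: shift every letter 7 places backward in the alphabet (wrapping around).
On "lkuoxwuipbr" that produces "ednhqpnbiuk".

ednhqpnbiuk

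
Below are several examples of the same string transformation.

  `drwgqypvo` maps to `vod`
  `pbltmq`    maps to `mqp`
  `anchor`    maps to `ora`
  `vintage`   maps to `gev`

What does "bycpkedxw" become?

xwb

In each case the input is transformed by: move the last 2 characters to the front (rotate right by 2), then keep only the first 3 characters.
Starting from "bycpkedxw": after the first operation, "xwbycpked"; after the second, "xwb".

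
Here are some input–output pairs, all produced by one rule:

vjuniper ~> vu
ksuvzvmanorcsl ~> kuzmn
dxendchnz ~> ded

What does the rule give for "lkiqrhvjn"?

lir

What's happening: keep every other character starting from the first (positions 1st, 3rd, 5th, ...), then delete the last 2 characters.
Doing the same to "lkiqrhvjn": "lir".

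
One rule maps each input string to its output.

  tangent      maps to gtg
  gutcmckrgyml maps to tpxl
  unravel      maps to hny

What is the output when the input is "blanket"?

oag

In each case the input is transformed by: shift every letter 13 places forward in the alphabet (wrapping around) — i.e. ROT13, then keep one character in every 3, starting at position 1 (positions 1st, 4th, 7th, ...).
So "blanket" becomes "oag".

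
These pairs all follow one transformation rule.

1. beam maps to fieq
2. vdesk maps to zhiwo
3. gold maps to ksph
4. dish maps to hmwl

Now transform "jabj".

Each output is the input with this applied: shift every letter 4 places forward in the alphabet (wrapping around).
For "jabj" the result is "nefn".

nefn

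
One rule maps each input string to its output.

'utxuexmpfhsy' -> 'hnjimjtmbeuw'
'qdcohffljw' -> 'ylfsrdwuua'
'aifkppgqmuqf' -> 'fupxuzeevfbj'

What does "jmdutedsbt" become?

In each case the input is transformed by: move the last 2 characters to the front (rotate right by 2), then shift every letter 11 places backward in the alphabet (wrapping around).
On "jmdutedsbt": the first step gives "btjmduteds", and the second then gives "qiybsjitsh".

qiybsjitsh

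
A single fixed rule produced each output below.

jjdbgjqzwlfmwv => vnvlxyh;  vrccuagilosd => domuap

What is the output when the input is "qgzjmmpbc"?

Looking at the pairs, the operation is to keep every other character starting from the second (positions 2nd, 4th, 6th, ...), then shift every letter 12 places forward in the alphabet (wrapping around).
Doing the same to "qgzjmmpbc": "svyn".

svyn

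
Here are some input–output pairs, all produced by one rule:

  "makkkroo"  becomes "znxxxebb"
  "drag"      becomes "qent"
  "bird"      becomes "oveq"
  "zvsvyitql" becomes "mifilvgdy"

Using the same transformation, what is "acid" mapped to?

The transformation: shift every letter 13 places forward in the alphabet (wrapping around) — i.e. ROT13.
Doing the same to "acid": "npvq".

npvq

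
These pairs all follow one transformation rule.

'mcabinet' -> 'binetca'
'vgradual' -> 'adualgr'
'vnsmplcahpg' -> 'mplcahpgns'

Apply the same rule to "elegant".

gantle

Rule — delete the first character, then move the first 2 characters to the end (rotate left by 2).
Starting from "elegant": after the first operation, "legant"; after the second, "gantle".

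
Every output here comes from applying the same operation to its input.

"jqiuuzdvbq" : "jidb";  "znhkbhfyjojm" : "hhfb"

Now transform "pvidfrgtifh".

gffd

The transformation: sort the characters into reverse alphabetical order, then keep only the last 4 characters.
Starting from "pvidfrgtifh": after the first operation, "vtrpiihgffd"; after the second, "gffd".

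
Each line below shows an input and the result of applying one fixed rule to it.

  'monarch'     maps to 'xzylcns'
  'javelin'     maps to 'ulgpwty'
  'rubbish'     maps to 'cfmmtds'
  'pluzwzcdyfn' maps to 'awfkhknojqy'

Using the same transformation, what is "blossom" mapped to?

Rule — shift every letter 11 places forward in the alphabet (wrapping around).
For "blossom" the result is "mwzddzx".

mwzddzx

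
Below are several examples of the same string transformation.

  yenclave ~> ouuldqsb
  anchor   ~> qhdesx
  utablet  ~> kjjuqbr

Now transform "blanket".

The rule is to take characters alternately from the front and the back (1st, last, 2nd, 2nd-last, ...), then shift every letter 10 places backward in the alphabet (wrapping around).
On "blanket": the first step gives "btleakn", and the second then gives "rjbuqad".

rjbuqad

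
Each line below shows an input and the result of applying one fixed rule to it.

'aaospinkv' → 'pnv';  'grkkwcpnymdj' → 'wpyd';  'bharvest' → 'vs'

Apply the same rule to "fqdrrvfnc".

The rule is to delete the first 3 characters, then keep every other character starting from the second (positions 2nd, 4th, 6th, ...).
So "fqdrrvfnc" becomes "rfc".

rfc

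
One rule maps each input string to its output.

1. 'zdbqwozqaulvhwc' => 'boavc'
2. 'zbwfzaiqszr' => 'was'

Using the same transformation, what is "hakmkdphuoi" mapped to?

kdu

The rule is to keep one character in every 3, starting at position 3 (positions 3rd, 6th, 9th, ...).
Applying that to "hakmkdphuoi" gives "kdu".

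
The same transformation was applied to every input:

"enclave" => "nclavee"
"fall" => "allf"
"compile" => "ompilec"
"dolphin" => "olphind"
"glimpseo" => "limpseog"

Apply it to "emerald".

Each output is the input with this applied: move the first character to the end.
Doing the same to "emerald": "meralde".

meralde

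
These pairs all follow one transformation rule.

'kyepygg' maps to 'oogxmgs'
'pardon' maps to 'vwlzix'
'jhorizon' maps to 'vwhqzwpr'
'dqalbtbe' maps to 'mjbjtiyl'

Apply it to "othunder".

The transformation: shift every letter 8 places forward in the alphabet (wrapping around), then reverse the string.
For "othunder", step one produces "wbpcvlmz"; step two turns that into "zmlvcpbw".

zmlvcpbw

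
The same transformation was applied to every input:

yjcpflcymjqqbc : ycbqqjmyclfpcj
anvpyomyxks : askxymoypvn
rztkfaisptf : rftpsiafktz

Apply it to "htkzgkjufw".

Looking at the pairs, the operation is to move the first character to the end, then reverse the string.
Starting from "htkzgkjufw": after the first operation, "tkzgkjufwh"; after the second, "hwfujkgzkt".

hwfujkgzkt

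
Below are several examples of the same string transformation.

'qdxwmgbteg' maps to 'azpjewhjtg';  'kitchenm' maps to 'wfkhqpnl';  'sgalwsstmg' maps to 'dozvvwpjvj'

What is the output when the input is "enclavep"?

fodyhshq

In each case the input is transformed by: shift every letter 3 places forward in the alphabet (wrapping around), then move the first 2 characters to the end (rotate left by 2).
On "enclavep": the first step gives "hqfodyhs", and the second then gives "fodyhshq".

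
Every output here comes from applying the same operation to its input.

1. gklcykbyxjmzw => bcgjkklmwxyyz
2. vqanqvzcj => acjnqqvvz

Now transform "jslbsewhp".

Rule — sort the characters into alphabetical order.
On "jslbsewhp" that produces "behjlpssw".

behjlpssw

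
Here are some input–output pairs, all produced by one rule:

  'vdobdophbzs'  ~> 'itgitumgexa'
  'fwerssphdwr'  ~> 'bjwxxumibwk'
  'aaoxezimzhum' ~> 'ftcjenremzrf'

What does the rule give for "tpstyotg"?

uxydtyly

Looking at the pairs, the operation is to shift every letter 5 places forward in the alphabet (wrapping around), then move the first character to the end.
Working it through for "tpstyotg": intermediate "yuxydtyl", final "uxydtyly".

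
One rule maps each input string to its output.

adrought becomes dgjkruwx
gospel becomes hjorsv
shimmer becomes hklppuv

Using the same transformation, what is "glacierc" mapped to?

What's happening: sort the characters into alphabetical order, then shift every letter 3 places forward in the alphabet (wrapping around).
Working it through for "glacierc": intermediate "accegilr", final "dffhjlou".

dffhjlou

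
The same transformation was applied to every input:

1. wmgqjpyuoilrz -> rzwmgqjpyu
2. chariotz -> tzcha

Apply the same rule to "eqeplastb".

The transformation: move the last 2 characters to the front (rotate right by 2), then delete the last 3 characters.
Working it through for "eqeplastb": intermediate "tbeqeplas", final "tbeqep".
(Check on "chariotz": → "tzchario" → "tzcha" ✓)

tbeqep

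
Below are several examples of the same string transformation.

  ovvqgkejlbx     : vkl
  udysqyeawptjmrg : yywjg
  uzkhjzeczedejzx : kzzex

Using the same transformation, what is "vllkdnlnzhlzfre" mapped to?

The transformation: keep one character in every 3, starting at position 3 (positions 3rd, 6th, 9th, ...).
Doing the same to "vllkdnlnzhlzfre": "lnzze".

lnzze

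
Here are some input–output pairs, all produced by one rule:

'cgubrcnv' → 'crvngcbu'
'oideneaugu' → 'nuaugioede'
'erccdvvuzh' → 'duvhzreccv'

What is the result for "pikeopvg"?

The transformation: swap each adjacent pair of characters (1↔2, 3↔4, ...), then swap the front and back halves of the string.
Working it through for "pikeopvg": intermediate "ipekpogv", final "pogvipek".

pogvipek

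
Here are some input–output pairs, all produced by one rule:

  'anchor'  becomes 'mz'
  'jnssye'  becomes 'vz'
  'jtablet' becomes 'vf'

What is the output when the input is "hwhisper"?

The pattern: shift every letter 12 places forward in the alphabet (wrapping around), then keep only the first 2 characters.
Applying that to "hwhisper" gives "ti".

ti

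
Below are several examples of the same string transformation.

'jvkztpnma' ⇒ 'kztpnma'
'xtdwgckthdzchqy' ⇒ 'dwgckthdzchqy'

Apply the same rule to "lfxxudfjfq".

xxudfjfq

Each output is the input with this applied: delete the first 2 characters.
Applying that to "lfxxudfjfq" gives "xxudfjfq".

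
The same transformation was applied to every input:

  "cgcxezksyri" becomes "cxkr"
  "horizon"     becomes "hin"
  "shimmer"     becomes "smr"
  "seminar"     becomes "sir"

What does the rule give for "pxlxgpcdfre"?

pxcr

The rule is to keep one character in every 3, starting at position 1 (positions 1st, 4th, 7th, ...).
Applying that to "pxlxgpcdfre" gives "pxcr".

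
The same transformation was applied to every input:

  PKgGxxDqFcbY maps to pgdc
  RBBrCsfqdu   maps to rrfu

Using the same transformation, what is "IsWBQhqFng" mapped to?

What's happening: keep one character in every 3, starting at position 1 (positions 1st, 4th, 7th, ...), then convert every letter to lowercase.
So "IsWBQhqFng" becomes "ibqg".

ibqg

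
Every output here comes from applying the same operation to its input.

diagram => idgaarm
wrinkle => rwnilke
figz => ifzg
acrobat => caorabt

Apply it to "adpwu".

dawpu

The pattern: swap each adjacent pair of characters (1↔2, 3↔4, ...).
Doing the same to "adpwu": "dawpu".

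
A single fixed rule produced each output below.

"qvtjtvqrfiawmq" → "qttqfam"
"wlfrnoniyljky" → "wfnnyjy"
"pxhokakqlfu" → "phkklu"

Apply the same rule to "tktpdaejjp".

ttdej

What's happening: keep every other character starting from the first (positions 1st, 3rd, 5th, ...).
Doing the same to "tktpdaejjp": "ttdej".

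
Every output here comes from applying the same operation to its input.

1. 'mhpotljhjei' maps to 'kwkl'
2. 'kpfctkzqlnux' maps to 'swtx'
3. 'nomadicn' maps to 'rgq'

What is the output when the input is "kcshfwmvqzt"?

The rule is to keep one character in every 3, starting at position 2 (positions 2nd, 5th, 8th, ...), then shift every letter 3 places forward in the alphabet (wrapping around).
For "kcshfwmvqzt", step one produces "cfvt"; step two turns that into "fiyw".

fiyw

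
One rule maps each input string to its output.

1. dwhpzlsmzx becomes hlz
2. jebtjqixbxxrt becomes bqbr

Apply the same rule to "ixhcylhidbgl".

hldl

What's happening: keep one character in every 3, starting at position 3 (positions 3rd, 6th, 9th, ...).
"ixhcylhidbgl" → "hldl".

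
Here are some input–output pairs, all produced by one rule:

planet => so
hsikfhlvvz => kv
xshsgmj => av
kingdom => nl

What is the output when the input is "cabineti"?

Each output is the input with this applied: shift every letter 3 places forward in the alphabet (wrapping around), then keep only the first 2 characters.
So "cabineti" becomes "fd".

fd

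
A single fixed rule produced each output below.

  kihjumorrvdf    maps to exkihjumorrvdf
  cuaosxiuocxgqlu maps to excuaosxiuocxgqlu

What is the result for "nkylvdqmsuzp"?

The pattern: prepend "ex".
"nkylvdqmsuzp" → "exnkylvdqmsuzp".

exnkylvdqmsuzp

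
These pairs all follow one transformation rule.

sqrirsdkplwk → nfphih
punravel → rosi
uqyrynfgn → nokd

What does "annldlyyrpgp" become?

Each output is the input with this applied: keep every other character starting from the second (positions 2nd, 4th, 6th, ...), then shift every letter 3 places backward in the alphabet (wrapping around).
"annldlyyrpgp" → "nllypp" → "kiivmm".
(Check on "uqyrynfgn": → "qrng" → "nokd" ✓)

kiivmm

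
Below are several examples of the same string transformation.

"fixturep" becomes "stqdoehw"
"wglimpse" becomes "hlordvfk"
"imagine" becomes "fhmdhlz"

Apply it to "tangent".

Rule — move the first 3 characters to the end (rotate left by 3), then shift every letter 1 place backward in the alphabet (wrapping around).
Starting from "tangent": after the first operation, "genttan"; after the second, "fdmsszm".

fdmsszm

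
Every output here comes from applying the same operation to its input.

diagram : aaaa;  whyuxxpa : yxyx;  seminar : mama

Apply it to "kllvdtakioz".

Looking at the pairs, the operation is to keep one character in every 3, starting at position 3 (positions 3rd, 6th, 9th, ...), then write the whole string twice.
Applying both steps to "kllvdtakioz": "lti", then "ltilti".

ltilti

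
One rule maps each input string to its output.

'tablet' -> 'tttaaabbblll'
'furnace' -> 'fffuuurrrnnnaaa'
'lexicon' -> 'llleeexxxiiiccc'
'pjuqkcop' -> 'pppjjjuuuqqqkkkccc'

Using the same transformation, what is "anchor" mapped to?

aaannnccchhh

Each output is the input with this applied: delete the last 2 characters, then repeat every character 3 times.
Applying both steps to "anchor": "anch", then "aaannnccchhh".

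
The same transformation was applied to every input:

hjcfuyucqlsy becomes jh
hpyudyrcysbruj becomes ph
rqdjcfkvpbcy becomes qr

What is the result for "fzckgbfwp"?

Each output is the input with this applied: swap each adjacent pair of characters (1↔2, 3↔4, ...), then keep only the first 2 characters.
On "fzckgbfwp": the first step gives "zfkcbgwfp", and the second then gives "zf".

zf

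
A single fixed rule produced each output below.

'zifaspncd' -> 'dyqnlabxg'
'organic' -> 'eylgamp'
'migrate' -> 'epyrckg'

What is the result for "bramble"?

In each case the input is transformed by: move the first 2 characters to the end (rotate left by 2), then shift every letter 2 places backward in the alphabet (wrapping around).
Starting from "bramble": after the first operation, "amblebr"; after the second, "ykzjczp".

ykzjczp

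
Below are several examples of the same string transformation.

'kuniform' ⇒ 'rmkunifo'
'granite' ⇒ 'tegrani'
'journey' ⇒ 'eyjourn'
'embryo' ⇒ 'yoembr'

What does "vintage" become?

The transformation: move the last 2 characters to the front (rotate right by 2).
On "vintage" that produces "gevinta".

gevinta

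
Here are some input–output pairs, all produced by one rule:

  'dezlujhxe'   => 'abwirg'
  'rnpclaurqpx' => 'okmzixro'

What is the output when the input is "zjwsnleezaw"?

The rule is to delete the last 3 characters, then shift every letter 3 places backward in the alphabet (wrapping around).
Doing the same to "zjwsnleezaw": "wgtpkibb".

wgtpkibb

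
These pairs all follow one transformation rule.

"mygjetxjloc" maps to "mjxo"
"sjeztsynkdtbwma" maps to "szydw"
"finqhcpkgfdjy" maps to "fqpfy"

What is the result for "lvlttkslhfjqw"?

ltsfw

Looking at the pairs, the operation is to keep one character in every 3, starting at position 1 (positions 1st, 4th, 7th, ...).
Doing the same to "lvlttkslhfjqw": "ltsfw".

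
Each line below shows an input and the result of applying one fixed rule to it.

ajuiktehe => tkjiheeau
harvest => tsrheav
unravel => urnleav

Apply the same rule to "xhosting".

What's happening: sort the characters into reverse alphabetical order, then move the first character to the end.
Working it through for "xhosting": intermediate "xtsonihg", final "tsonihgx".

tsonihgx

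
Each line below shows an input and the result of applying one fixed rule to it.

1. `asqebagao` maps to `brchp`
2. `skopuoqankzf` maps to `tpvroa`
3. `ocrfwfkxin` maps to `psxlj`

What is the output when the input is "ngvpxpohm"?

owypn

What's happening: shift every letter 1 place forward in the alphabet (wrapping around), then keep every other character starting from the first (positions 1st, 3rd, 5th, ...).
Doing the same to "ngvpxpohm": "owypn".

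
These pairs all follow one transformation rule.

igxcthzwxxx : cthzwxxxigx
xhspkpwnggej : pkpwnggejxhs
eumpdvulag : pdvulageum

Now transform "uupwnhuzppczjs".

wnhuzppczjsuup

The transformation: move the first 3 characters to the end (rotate left by 3).
On "uupwnhuzppczjs" that produces "wnhuzppczjsuup".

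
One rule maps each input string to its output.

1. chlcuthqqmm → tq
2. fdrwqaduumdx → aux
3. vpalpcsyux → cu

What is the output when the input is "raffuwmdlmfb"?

What's happening: delete the first 3 characters, then keep one character in every 3, starting at position 3 (positions 3rd, 6th, 9th, ...).
"raffuwmdlmfb" → "fuwmdlmfb" → "wlb".

wlb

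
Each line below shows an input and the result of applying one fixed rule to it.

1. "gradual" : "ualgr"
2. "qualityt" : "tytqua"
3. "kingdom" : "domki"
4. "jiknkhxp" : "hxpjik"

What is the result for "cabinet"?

Each output is the input with this applied: move the last 3 characters to the front (rotate right by 3), then delete the last 2 characters.
"cabinet" → "netcabi" → "netca".

netca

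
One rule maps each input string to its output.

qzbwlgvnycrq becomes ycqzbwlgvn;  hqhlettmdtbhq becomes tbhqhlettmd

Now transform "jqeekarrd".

arjqeek

In each case the input is transformed by: delete the last 2 characters, then move the last 2 characters to the front (rotate right by 2).
So "jqeekarrd" becomes "arjqeek".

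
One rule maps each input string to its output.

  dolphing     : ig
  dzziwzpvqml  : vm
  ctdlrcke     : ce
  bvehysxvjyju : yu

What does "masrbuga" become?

ua

The transformation: keep every other character starting from the second (positions 2nd, 4th, 6th, ...), then keep only the last 2 characters.
Working it through for "masrbuga": intermediate "arua", final "ua".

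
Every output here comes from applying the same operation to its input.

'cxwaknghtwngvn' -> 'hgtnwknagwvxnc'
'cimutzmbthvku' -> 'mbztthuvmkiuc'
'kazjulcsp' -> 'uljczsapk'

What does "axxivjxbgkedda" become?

bxgjkveidxdxaa

The pattern: take characters alternately from the front and the back (1st, last, 2nd, 2nd-last, ...), then reverse the string.
Applying both steps to "axxivjxbgkedda": "aaxdxdievkjgxb", then "bxgjkveidxdxaa".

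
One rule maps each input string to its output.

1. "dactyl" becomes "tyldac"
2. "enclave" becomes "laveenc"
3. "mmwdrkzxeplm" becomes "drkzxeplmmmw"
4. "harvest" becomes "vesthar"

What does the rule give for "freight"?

The rule is to move the first 3 characters to the end (rotate left by 3).
"freight" → "ightfre".

ightfre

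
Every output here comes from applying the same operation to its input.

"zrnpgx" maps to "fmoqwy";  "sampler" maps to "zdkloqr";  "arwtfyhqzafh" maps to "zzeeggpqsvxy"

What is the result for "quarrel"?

Looking at the pairs, the operation is to sort the characters into alphabetical order, then shift every letter 1 place backward in the alphabet (wrapping around).
On "quarrel" that produces "zdkpqqt".

zdkpqqt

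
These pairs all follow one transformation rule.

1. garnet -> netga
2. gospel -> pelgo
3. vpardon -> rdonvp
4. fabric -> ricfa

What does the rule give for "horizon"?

izonho

The transformation: move the first 3 characters to the end (rotate left by 3), then delete the last character.
Applying both steps to "horizon": "izonhor", then "izonho".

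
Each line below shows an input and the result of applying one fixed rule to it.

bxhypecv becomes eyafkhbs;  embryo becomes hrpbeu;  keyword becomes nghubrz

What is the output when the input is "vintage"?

The pattern: shift every letter 3 places forward in the alphabet (wrapping around), then take characters alternately from the front and the back (1st, last, 2nd, 2nd-last, ...).
Starting from "vintage": after the first operation, "ylqwdjh"; after the second, "yhljqdw".

yhljqdw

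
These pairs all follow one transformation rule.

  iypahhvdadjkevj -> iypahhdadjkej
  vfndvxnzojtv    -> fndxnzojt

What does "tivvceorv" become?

ticeor

In each case the input is transformed by: remove every "v".
So "tivvceorv" becomes "ticeor".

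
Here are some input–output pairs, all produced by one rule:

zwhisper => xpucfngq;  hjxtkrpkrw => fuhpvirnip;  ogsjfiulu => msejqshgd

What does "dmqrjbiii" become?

Each output is the input with this applied: take characters alternately from the front and the back (1st, last, 2nd, 2nd-last, ...), then shift every letter 2 places backward in the alphabet (wrapping around).
Applying both steps to "dmqrjbiii": "dimiqirbj", then "bgkgogpzh".

bgkgogpzh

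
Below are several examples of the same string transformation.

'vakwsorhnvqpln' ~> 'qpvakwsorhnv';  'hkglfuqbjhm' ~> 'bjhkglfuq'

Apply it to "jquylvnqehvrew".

Each output is the input with this applied: delete the last 2 characters, then move the last 2 characters to the front (rotate right by 2).
For "jquylvnqehvrew", step one produces "jquylvnqehvr"; step two turns that into "vrjquylvnqeh".

vrjquylvnqeh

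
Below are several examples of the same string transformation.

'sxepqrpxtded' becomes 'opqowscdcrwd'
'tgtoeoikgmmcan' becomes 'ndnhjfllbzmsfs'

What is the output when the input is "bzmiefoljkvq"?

hdenkijupayl

What's happening: move the first 3 characters to the end (rotate left by 3), then shift every letter 1 place backward in the alphabet (wrapping around).
For "bzmiefoljkvq", step one produces "iefoljkvqbzm"; step two turns that into "hdenkijupayl".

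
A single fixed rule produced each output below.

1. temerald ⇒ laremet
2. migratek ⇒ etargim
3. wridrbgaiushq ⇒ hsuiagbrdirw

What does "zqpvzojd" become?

What's happening: reverse the string, then delete the first character.
"zqpvzojd" → "djozvpqz" → "jozvpqz".
(Check on "temerald": → "dlaremet" → "laremet" ✓)

jozvpqz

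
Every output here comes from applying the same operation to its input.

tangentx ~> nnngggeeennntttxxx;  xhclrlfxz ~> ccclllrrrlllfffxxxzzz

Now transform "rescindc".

sssccciiinnndddccc

What's happening: delete the first 2 characters, then repeat every character 3 times.
Starting from "rescindc": after the first operation, "scindc"; after the second, "sssccciiinnndddccc".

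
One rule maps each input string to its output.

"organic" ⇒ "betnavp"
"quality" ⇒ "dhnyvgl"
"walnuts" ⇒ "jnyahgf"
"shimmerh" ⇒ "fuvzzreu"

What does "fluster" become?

The rule is to shift every letter 13 places forward in the alphabet (wrapping around) — i.e. ROT13.
For "fluster" the result is "syhfgre".

syhfgre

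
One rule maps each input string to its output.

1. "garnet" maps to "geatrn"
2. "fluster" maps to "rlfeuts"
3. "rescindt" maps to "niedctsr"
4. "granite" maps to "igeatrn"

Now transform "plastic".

What's happening: sort the characters into reverse alphabetical order, then move the first 3 characters to the end (rotate left by 3).
"plastic" → "tsplica" → "licatsp".

licatsp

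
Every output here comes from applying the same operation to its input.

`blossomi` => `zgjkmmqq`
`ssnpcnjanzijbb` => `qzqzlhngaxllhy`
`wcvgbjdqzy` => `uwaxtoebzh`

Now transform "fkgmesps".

dqineqkc

In each case the input is transformed by: take characters alternately from the front and the back (1st, last, 2nd, 2nd-last, ...), then shift every letter 2 places backward in the alphabet (wrapping around).
Starting from "fkgmesps": after the first operation, "fskpgsme"; after the second, "dqineqkc".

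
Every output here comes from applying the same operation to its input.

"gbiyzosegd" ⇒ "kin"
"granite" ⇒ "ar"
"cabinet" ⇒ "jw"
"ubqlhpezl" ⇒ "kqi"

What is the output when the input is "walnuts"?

jd

In each case the input is transformed by: shift every letter 9 places forward in the alphabet (wrapping around), then keep one character in every 3, starting at position 2 (positions 2nd, 5th, 8th, ...).
Applying both steps to "walnuts": "fjuwdcb", then "jd".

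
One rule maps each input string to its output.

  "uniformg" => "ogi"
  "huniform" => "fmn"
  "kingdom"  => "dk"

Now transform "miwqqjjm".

qmw

Looking at the pairs, the operation is to move the first 3 characters to the end (rotate left by 3), then keep one character in every 3, starting at position 2 (positions 2nd, 5th, 8th, ...).
Starting from "miwqqjjm": after the first operation, "qqjjmmiw"; after the second, "qmw".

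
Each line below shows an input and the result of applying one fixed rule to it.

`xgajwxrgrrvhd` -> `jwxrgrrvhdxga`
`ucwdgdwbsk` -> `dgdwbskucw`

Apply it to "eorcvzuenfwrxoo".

Looking at the pairs, the operation is to move the first 3 characters to the end (rotate left by 3).
Applying that to "eorcvzuenfwrxoo" gives "cvzuenfwrxooeor".

cvzuenfwrxooeor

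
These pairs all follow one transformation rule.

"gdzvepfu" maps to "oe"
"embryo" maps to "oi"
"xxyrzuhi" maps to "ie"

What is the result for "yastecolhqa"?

Each output is the input with this applied: shift every letter 10 places forward in the alphabet (wrapping around), then keep only the vowels.
"yastecolhqa" → "ikcdomyvrak" → "ioa".

ioa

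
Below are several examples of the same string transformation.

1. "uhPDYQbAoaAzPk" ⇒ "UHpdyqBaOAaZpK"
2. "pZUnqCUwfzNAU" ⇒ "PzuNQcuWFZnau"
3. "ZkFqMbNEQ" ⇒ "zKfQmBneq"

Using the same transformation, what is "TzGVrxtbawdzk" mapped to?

tZgvRXTBAWDZK

What's happening: flip the case of every letter.
Doing the same to "TzGVrxtbawdzk": "tZgvRXTBAWDZK".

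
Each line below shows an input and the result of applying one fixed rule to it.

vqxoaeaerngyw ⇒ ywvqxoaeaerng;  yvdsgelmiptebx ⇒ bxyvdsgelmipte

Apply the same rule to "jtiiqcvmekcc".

ccjtiiqcvmek

The rule is to move the last 2 characters to the front (rotate right by 2).
Applying that to "jtiiqcvmekcc" gives "ccjtiiqcvmek".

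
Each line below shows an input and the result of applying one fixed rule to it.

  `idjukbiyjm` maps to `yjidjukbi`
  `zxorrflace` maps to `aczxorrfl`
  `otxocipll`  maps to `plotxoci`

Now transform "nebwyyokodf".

odnebwyyok

The rule is to delete the last character, then move the last 2 characters to the front (rotate right by 2).
Applying that to "nebwyyokodf" gives "odnebwyyok".
(Check on "otxocipll": → "otxocipl" → "plotxoci" ✓)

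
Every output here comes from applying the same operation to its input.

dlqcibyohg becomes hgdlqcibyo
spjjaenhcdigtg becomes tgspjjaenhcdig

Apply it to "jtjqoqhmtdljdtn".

tnjtjqoqhmtdljd

Rule — move the last 2 characters to the front (rotate right by 2).
So "jtjqoqhmtdljdtn" becomes "tnjtjqoqhmtdljd".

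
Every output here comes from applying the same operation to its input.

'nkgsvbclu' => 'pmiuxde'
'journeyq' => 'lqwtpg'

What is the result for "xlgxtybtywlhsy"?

What's happening: delete the last 2 characters, then shift every letter 2 places forward in the alphabet (wrapping around).
Working it through for "xlgxtybtywlhsy": intermediate "xlgxtybtywlh", final "znizvadvaynj".
(Check on "nkgsvbclu": → "nkgsvbc" → "pmiuxde" ✓)

znizvadvaynj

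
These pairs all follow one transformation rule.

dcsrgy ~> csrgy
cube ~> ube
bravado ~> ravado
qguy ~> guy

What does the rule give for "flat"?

Each output is the input with this applied: delete the first character.
Doing the same to "flat": "lat".

lat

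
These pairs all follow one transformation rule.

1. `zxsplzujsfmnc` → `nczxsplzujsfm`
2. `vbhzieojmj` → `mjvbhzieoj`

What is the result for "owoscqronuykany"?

nyowoscqronuyka

In each case the input is transformed by: move the last 2 characters to the front (rotate right by 2).
So "owoscqronuykany" becomes "nyowoscqronuyka".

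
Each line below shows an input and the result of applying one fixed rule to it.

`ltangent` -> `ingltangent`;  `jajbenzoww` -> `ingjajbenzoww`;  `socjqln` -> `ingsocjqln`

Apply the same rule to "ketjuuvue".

In each case the input is transformed by: prepend "ing".
"ketjuuvue" → "ingketjuuvue".

ingketjuuvue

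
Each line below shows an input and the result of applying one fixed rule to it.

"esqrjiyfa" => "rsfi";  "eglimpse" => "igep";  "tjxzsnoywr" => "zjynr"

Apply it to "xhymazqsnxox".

The transformation: keep every other character starting from the second (positions 2nd, 4th, 6th, ...), then swap each adjacent pair of characters (1↔2, 3↔4, ...).
Applying both steps to "xhymazqsnxox": "hmzsxx", then "mhszxx".
(Check on "eglimpse": → "gipe" → "igep" ✓)

mhszxx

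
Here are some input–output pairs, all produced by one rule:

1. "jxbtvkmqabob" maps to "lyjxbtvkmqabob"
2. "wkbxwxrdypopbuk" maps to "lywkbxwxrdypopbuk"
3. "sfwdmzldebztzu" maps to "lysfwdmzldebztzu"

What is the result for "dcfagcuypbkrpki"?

lydcfagcuypbkrpki

The rule is to prepend "ly".
Doing the same to "dcfagcuypbkrpki": "lydcfagcuypbkrpki".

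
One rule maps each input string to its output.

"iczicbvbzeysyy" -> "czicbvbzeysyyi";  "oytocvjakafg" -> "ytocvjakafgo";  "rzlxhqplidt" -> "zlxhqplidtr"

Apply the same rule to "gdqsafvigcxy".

Each output is the input with this applied: move the first character to the end.
On "gdqsafvigcxy" that produces "dqsafvigcxyg".

dqsafvigcxyg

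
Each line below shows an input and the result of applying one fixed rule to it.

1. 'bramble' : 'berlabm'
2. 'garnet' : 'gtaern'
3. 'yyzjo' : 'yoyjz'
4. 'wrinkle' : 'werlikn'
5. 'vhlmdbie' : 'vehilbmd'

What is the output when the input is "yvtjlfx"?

yxvftlj

The pattern: take characters alternately from the front and the back (1st, last, 2nd, 2nd-last, ...).
"yvtjlfx" → "yxvftlj".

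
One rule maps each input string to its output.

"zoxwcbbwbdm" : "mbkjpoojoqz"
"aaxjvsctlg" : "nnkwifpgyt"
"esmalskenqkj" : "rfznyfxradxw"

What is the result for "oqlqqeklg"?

bdyddrxyt

What's happening: shift every letter 13 places forward in the alphabet (wrapping around) — i.e. ROT13.
So "oqlqqeklg" becomes "bdyddrxyt".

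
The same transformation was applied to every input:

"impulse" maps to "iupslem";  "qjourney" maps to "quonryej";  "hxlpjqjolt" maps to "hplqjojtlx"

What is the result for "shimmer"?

smiemrh

In each case the input is transformed by: swap each adjacent pair of characters (1↔2, 3↔4, ...), then move the first character to the end.
Working it through for "shimmer": intermediate "hsmiemr", final "smiemrh".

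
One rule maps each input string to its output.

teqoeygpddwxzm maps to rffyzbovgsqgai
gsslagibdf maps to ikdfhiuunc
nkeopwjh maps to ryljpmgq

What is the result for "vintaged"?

cigfxkpv

In each case the input is transformed by: shift every letter 2 places forward in the alphabet (wrapping around), then swap the front and back halves of the string.
On "vintaged": the first step gives "xkpvcigf", and the second then gives "cigfxkpv".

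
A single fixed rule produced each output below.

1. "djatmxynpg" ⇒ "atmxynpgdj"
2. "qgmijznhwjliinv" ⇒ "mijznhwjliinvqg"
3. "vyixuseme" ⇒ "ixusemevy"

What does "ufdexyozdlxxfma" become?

The pattern: move the first 2 characters to the end (rotate left by 2).
For "ufdexyozdlxxfma" the result is "dexyozdlxxfmauf".

dexyozdlxxfmauf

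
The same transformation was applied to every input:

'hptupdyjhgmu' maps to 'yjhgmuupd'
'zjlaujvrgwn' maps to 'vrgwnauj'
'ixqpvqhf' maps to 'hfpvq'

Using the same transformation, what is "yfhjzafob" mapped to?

The rule is to delete the first 3 characters, then move the first 3 characters to the end (rotate left by 3).
"yfhjzafob" → "jzafob" → "fobjza".

fobjza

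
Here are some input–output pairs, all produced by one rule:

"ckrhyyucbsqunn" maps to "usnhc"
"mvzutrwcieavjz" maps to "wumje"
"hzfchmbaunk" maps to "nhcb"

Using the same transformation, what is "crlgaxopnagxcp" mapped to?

Looking at the pairs, the operation is to keep one character in every 3, starting at position 1 (positions 1st, 4th, 7th, ...), then sort the characters into reverse alphabetical order.
Starting from "crlgaxopnagxcp": after the first operation, "cgoac"; after the second, "ogcca".

ogcca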